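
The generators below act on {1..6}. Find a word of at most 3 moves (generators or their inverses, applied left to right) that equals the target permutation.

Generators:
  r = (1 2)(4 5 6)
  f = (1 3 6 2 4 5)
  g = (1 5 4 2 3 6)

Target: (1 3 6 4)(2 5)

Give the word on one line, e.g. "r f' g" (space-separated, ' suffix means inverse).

r' g

  after r': (1 2)(4 6 5)
  after g: (1 3 6 4)(2 5)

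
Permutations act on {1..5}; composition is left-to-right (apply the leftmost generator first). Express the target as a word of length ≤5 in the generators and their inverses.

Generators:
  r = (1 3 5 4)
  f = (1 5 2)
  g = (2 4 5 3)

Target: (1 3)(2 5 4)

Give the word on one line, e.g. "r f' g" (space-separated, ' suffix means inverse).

r' g' g'

  after r': (1 4 5 3)
  after g': (1 2 3)
  after g': (1 3)(2 5 4)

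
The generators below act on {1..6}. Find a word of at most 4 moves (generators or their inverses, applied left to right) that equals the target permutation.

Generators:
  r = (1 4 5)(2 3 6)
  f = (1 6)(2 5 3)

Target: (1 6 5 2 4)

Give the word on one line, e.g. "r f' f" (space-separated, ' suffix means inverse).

r f' r' f

  after r: (1 4 5)(2 3 6)
  after f': (1 4 2 5 6 3)
  after r': (2 4 6)(3 5)
  after f: (1 6 5 2 4)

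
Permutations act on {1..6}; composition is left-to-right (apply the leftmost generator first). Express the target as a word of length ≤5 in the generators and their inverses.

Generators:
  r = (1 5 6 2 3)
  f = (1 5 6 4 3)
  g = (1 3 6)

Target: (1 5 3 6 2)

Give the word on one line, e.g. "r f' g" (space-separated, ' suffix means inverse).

  after r: (1 5 6 2 3)
  after g': (1 5 3 6 2)
  after g': (1 5)(2 6)
  after g': (1 5 6 2 3)
  after g': (1 5 3 6 2)

r g' g' g' g'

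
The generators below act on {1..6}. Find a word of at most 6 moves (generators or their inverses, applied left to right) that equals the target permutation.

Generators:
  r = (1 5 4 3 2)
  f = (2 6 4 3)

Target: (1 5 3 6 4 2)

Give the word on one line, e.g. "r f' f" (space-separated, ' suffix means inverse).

r f' f' f'

  after r: (1 5 4 3 2)
  after f': (1 5 6 2)
  after f': (1 5 2)(3 4 6)
  after f': (1 5 3 6 4 2)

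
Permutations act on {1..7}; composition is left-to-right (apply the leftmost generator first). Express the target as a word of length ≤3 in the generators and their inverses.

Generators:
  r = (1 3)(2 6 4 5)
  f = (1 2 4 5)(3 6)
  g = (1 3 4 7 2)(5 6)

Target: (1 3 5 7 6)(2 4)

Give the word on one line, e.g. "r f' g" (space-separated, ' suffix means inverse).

  after r: (1 3)(2 6 4 5)
  after g': (2 5 7 4 6 3)
  after r': (1 3 5 7 6)(2 4)

r g' r'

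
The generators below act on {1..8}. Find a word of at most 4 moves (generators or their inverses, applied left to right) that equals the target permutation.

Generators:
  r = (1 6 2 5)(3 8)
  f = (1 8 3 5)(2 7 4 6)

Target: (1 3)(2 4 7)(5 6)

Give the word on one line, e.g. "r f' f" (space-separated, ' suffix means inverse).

  after r: (1 6 2 5)(3 8)
  after r: (1 2)(5 6)
  after r: (1 5 2 6)(3 8)
  after f': (1 3)(2 4 7)(5 6)

r r r f'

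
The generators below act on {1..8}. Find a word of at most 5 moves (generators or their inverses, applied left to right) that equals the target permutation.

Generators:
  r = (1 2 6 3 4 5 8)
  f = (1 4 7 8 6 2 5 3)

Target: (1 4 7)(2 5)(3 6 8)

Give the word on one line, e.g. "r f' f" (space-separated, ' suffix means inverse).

  after r': (1 8 5 4 3 6 2)
  after f: (1 6 5 7 8 3 2 4)
  after f: (1 2 7 6 3 5 8)
  after f: (1 5 6)(2 8 4 7)
  after r': (1 4 7)(2 5)(3 6 8)

r' f f f r'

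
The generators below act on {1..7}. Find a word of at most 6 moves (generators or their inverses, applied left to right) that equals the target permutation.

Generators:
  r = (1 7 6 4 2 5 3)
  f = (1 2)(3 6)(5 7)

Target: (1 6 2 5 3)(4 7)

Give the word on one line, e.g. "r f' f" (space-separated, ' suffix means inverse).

f r' r' f f

  after f: (1 2)(3 6)(5 7)
  after r': (1 4 6 5)(2 3 7)
  after r': (1 6 2 5 3)(4 7)
  after f: (1 3 2 7 4 5 6)
  after f: (1 6 2 5 3)(4 7)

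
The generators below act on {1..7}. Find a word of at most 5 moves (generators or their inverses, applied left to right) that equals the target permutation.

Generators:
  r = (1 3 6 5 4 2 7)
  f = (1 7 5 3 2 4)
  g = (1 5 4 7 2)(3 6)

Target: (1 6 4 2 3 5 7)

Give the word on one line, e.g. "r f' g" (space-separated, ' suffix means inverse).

  after g: (1 5 4 7 2)(3 6)
  after f: (1 3 6 2 7 4 5)
  after g: (1 6)
  after f': (1 6 4 2 3 5 7)

g f g f'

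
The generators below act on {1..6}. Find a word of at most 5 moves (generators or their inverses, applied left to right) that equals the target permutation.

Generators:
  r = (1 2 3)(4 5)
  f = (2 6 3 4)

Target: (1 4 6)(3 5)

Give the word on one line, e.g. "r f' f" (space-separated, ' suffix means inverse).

f r f'

  after f: (2 6 3 4)
  after r: (1 2 6)(3 5 4)
  after f': (1 4 6)(3 5)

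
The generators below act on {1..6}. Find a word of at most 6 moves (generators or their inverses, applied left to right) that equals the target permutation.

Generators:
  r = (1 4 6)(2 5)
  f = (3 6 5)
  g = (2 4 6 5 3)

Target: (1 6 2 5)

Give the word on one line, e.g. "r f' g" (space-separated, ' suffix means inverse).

  after g: (2 4 6 5 3)
  after f: (2 4 5 6 3)
  after r: (1 4 2 6 3 5)
  after g: (1 6 2 5)

g f r g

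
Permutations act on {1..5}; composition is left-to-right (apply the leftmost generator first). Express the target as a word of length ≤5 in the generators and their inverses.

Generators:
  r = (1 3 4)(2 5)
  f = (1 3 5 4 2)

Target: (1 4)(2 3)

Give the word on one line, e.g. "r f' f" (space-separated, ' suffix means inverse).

  after r': (1 4 3)(2 5)
  after f: (1 2 4 5)
  after r: (1 5 3 4 2)
  after f: (1 4)(2 3)

r' f r f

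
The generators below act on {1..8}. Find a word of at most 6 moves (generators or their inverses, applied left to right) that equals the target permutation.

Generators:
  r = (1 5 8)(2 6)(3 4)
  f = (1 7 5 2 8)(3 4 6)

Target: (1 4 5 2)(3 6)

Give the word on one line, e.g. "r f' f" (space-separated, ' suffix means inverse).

f' f' r' f'

  after f': (1 8 2 5 7)(3 6 4)
  after f': (1 2 7 8 5)(3 4 6)
  after r': (1 6 4 2 7 5 8)
  after f': (1 4 5 2)(3 6)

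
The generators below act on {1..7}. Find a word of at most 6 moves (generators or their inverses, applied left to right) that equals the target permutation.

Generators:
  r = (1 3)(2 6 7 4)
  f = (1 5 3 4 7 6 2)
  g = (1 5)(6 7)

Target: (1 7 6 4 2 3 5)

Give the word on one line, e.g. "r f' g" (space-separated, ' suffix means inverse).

f' g r f'

  after f': (1 2 6 7 4 3 5)
  after g: (1 2 7 4 3)
  after r: (1 6 7 2 4)
  after f': (1 7 6 4 2 3 5)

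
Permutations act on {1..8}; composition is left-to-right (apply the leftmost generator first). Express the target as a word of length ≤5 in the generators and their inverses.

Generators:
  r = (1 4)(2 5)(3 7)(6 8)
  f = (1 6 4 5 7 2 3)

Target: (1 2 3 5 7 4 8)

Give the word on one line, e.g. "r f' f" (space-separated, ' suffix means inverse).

r f r

  after r: (1 4)(2 5)(3 7)(6 8)
  after f: (1 5 3 2 7)(4 6 8)
  after r: (1 2 3 5 7 4 8)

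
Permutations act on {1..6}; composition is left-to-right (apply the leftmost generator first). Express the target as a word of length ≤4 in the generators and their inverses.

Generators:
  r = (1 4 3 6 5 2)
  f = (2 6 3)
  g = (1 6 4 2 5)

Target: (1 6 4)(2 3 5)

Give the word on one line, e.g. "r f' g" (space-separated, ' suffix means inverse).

g g r r

  after g: (1 6 4 2 5)
  after g: (1 4 5 6 2)
  after r: (1 3 6)(2 4)
  after r: (1 6 4)(2 3 5)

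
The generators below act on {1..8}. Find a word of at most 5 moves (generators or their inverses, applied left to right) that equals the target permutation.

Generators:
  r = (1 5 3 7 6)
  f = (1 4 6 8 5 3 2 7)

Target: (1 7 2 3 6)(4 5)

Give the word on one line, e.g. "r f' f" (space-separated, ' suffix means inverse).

f' r' f r' f

  after f': (1 7 2 3 5 8 6 4)
  after r': (1 3)(2 5 8 7)(4 6)
  after f: (1 2 3 4 8)
  after r': (1 2 5)(3 4 8 6 7)
  after f: (1 7 2 3 6)(4 5)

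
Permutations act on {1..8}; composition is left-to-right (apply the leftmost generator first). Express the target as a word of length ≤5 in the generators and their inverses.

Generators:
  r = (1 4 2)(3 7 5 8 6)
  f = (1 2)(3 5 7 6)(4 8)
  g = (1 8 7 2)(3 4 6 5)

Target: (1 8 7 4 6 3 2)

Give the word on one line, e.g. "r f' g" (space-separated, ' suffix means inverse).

f' f' g

  after f': (1 2)(3 6 7 5)(4 8)
  after f': (3 7)(5 6)
  after g: (1 8 7 4 6 3 2)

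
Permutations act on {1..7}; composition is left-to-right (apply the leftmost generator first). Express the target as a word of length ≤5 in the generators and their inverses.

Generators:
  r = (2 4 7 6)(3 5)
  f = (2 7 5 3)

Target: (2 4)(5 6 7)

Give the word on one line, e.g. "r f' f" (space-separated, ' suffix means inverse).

r r f' r

  after r: (2 4 7 6)(3 5)
  after r: (2 7)(4 6)
  after f': (3 5 7)(4 6)
  after r: (2 4)(5 6 7)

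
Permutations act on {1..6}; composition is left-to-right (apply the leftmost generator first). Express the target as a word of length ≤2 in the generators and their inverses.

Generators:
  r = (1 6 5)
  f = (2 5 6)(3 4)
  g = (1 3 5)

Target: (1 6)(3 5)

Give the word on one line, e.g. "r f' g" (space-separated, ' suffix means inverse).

r g

  after r: (1 6 5)
  after g: (1 6)(3 5)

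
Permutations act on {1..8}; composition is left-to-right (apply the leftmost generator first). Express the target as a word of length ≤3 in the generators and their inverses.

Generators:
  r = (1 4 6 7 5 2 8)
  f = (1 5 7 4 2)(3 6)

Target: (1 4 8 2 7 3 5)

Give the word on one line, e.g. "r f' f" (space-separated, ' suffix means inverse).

  after f: (1 5 7 4 2)(3 6)
  after r: (1 2 4 8)(3 7 6)
  after f': (1 4 8 2 7 3 5)

f r f'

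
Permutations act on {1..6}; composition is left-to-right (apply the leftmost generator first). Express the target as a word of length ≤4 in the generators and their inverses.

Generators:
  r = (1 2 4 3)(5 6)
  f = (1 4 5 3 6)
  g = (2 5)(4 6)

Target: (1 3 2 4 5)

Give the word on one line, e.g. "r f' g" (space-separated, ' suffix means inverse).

  after f: (1 4 5 3 6)
  after r': (1 2)(3 5 4 6)
  after g': (1 5 6 3 2)
  after f: (1 3 2 4 5)

f r' g' f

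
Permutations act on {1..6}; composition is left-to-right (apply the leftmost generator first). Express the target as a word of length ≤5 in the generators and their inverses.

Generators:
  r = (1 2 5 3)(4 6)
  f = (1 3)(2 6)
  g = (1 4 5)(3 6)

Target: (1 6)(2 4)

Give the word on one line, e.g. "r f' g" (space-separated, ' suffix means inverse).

f g' f' g f'

  after f: (1 3)(2 6)
  after g': (1 6 2 3 5 4)
  after f': (1 2)(3 5 4)
  after g: (1 2 4 6 3)
  after f': (1 6)(2 4)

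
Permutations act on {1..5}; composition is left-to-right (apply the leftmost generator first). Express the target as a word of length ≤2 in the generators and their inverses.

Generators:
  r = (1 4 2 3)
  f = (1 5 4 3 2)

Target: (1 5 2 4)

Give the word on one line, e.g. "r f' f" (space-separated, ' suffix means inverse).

  after f: (1 5 4 3 2)
  after r: (1 5 2 4)

f r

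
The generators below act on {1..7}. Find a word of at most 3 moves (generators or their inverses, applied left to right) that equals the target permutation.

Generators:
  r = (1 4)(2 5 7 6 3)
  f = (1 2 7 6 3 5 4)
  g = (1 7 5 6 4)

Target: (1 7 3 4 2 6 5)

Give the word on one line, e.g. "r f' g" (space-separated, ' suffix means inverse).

  after f: (1 2 7 6 3 5 4)
  after f: (1 7 3 4 2 6 5)

f f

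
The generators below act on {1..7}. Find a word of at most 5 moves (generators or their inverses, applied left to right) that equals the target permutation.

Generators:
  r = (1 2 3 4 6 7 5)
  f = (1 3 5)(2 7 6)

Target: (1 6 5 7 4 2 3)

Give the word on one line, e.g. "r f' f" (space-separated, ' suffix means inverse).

  after f': (1 5 3)(2 6 7)
  after r: (2 7 3)(4 6 5)
  after r: (1 2 5 6)(4 7)
  after f': (1 6 5 7 4 2 3)

f' r r f'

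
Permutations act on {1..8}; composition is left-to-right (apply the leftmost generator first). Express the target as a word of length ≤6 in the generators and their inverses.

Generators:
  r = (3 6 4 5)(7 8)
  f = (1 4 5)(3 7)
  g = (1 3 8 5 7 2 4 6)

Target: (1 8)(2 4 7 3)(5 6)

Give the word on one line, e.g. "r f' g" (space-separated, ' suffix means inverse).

  after f': (1 5 4)(3 7)
  after r': (1 4)(3 8 7 5 6)
  after f: (1 5 6 7)(3 8)
  after r: (1 3 7)(4 5)(6 8)
  after g: (1 8)(2 4 7 3)(5 6)

f' r' f r g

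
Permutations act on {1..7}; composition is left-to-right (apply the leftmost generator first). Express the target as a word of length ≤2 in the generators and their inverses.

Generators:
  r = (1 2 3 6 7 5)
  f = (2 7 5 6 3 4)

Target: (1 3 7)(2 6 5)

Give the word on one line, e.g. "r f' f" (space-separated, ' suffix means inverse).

r r

  after r: (1 2 3 6 7 5)
  after r: (1 3 7)(2 6 5)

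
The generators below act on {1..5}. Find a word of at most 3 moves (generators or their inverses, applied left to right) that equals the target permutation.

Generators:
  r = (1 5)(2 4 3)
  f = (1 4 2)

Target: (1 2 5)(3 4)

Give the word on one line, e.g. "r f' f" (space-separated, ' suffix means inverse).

  after f: (1 4 2)
  after r': (1 2 5)(3 4)

f r'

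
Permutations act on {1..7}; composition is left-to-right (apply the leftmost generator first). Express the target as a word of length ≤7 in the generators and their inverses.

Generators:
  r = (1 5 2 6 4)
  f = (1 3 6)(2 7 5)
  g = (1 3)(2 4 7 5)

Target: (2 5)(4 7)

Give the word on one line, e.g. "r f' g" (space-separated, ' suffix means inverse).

  after f: (1 3 6)(2 7 5)
  after g': (2 4)(3 6)
  after g': (1 3 6)(4 5 7)
  after f: (1 6 3)(2 7 4)
  after f: (2 5)(4 7)

f g' g' f f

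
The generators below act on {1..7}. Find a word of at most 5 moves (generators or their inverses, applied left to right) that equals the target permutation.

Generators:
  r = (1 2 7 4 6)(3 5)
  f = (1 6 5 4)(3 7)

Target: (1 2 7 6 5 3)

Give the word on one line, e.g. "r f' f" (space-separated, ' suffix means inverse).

  after r: (1 2 7 4 6)(3 5)
  after f: (1 2 3 4 5 7)
  after f: (1 2 7 6 5 3)

r f f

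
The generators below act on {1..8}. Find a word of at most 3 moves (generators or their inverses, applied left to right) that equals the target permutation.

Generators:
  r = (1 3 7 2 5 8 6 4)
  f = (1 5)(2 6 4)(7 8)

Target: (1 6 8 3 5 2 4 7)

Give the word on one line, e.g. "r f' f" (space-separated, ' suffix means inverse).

f' r' f

  after f': (1 5)(2 4 6)(7 8)
  after r': (1 2 6 7 5 4 8 3)
  after f: (1 6 8 3 5 2 4 7)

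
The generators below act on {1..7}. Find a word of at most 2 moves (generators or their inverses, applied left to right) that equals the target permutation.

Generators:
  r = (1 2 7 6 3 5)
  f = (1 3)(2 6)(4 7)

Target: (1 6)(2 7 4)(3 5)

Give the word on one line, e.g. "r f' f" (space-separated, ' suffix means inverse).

f r'

  after f: (1 3)(2 6)(4 7)
  after r': (1 6)(2 7 4)(3 5)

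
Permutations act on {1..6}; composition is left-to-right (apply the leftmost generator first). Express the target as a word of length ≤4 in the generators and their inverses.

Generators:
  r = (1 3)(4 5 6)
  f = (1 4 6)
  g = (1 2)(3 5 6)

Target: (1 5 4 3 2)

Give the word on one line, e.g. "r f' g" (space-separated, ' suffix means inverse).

  after r': (1 3)(4 6 5)
  after g: (1 5 4 3 2)

r' g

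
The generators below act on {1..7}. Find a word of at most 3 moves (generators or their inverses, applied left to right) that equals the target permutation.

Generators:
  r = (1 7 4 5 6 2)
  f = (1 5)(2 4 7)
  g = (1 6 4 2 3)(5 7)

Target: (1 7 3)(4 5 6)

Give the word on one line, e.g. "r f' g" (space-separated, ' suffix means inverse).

  after f: (1 5)(2 4 7)
  after g: (1 7 3)(4 5 6)

f g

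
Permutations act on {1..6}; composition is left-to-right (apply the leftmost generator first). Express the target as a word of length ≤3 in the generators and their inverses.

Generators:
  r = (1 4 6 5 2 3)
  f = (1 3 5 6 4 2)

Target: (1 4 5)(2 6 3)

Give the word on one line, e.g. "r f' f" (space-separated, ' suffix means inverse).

  after f': (1 2 4 6 5 3)
  after f': (1 4 5)(2 6 3)

f' f'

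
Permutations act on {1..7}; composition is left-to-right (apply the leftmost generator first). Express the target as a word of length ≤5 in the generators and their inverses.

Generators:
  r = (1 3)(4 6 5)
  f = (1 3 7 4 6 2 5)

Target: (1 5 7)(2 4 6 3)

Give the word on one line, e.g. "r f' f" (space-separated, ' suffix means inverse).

r' f' f'

  after r': (1 3)(4 5 6)
  after f': (2 6 7 3 5 4)
  after f': (1 5 7)(2 4 6 3)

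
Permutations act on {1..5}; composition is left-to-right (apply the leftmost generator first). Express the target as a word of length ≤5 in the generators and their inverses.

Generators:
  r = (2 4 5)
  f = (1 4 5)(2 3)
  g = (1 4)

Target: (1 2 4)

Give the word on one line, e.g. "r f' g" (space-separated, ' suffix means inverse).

  after f: (1 4 5)(2 3)
  after f: (1 5 4)
  after r: (1 2 4)

f f r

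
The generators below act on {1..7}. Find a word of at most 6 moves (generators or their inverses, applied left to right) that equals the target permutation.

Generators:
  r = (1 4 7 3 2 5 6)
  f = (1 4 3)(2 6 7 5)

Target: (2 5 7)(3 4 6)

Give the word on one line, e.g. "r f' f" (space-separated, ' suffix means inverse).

r' r' f f r

  after r': (1 6 5 2 3 7 4)
  after r': (1 5 3 4 6 2 7)
  after f: (1 2 5)(4 7)
  after f: (1 6 7 3)(4 5)
  after r: (2 5 7)(3 4 6)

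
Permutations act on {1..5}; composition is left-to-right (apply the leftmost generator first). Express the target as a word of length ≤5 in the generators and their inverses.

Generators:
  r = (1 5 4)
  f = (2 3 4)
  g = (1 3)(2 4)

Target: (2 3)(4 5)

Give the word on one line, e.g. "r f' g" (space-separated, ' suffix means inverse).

f f g' f r

  after f: (2 3 4)
  after f: (2 4 3)
  after g': (1 3 4)
  after f: (1 4)(2 3)
  after r: (2 3)(4 5)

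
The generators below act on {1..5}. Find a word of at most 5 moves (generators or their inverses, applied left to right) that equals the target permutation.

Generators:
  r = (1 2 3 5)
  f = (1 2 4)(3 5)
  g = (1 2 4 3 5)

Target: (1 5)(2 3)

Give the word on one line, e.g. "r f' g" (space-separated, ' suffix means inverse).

r f r' g f'

  after r: (1 2 3 5)
  after f: (1 4)(2 5)
  after r': (1 4 5)(2 3)
  after g: (1 3 4)(2 5)
  after f': (1 5)(2 3)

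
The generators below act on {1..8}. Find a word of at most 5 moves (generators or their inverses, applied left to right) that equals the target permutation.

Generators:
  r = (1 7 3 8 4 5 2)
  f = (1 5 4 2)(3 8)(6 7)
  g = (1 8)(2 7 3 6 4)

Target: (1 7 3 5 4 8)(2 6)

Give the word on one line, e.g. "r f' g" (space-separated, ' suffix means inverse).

  after g': (1 8)(2 4 6 3 7)
  after f: (1 3 6 8 5 4 7)
  after g: (1 6)(2 7 8 5)(3 4)
  after f': (1 7 3 5 4 8)(2 6)

g' f g f'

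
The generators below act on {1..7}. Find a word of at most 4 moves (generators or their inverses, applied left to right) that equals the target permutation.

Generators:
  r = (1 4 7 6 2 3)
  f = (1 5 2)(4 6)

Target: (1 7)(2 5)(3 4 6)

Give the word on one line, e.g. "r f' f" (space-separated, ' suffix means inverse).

  after r: (1 4 7 6 2 3)
  after r: (1 7 2)(3 4 6)
  after f': (1 7 5)(3 6)
  after f': (1 7)(2 5)(3 4 6)

r r f' f'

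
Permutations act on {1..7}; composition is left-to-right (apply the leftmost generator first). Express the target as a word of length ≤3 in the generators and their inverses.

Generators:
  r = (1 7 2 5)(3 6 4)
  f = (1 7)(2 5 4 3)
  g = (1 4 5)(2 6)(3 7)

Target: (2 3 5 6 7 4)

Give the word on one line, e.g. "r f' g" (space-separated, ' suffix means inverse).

  after r': (1 5 2 7)(3 4 6)
  after g: (2 3 5 6 7 4)

r' g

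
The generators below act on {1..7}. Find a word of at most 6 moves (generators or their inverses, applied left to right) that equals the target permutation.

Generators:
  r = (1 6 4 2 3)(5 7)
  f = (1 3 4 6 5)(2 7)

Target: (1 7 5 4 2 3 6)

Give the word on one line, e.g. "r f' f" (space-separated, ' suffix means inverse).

  after f': (1 5 6 4 3)(2 7)
  after r': (1 7 4 2 5)
  after f: (1 2)(3 4 7 6 5)
  after f: (1 7 5 4 2 3 6)

f' r' f f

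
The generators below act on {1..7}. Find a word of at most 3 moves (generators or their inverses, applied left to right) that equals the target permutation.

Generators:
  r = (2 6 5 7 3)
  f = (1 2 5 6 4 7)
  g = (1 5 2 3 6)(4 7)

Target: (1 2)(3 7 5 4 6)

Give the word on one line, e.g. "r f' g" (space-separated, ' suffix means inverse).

g' f' f'

  after g': (1 6 3 2 5)(4 7)
  after f': (1 5 7 6 3)
  after f': (1 2)(3 7 5 4 6)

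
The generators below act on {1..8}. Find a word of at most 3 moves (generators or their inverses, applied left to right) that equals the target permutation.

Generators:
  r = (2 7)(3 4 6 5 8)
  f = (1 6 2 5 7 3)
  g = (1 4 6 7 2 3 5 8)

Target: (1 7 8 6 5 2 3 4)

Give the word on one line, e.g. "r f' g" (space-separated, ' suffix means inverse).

  after f': (1 3 7 5 2 6)
  after g': (1 2 4)(3 6 8 5 7)
  after r': (1 7 8 6 5 2 3 4)

f' g' r'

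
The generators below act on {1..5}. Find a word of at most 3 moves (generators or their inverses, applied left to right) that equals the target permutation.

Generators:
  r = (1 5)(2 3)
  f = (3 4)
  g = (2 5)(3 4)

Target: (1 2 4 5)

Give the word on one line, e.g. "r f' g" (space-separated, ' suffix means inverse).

  after f: (3 4)
  after r: (1 5)(2 3 4)
  after g: (1 2 4 5)

f r g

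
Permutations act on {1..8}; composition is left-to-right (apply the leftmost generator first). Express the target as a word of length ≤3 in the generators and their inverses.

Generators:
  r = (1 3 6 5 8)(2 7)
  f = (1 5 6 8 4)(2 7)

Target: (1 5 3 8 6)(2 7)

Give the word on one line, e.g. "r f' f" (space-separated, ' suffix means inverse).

  after r: (1 3 6 5 8)(2 7)
  after r: (1 6 8 3 5)
  after r: (1 5 3 8 6)(2 7)

r r r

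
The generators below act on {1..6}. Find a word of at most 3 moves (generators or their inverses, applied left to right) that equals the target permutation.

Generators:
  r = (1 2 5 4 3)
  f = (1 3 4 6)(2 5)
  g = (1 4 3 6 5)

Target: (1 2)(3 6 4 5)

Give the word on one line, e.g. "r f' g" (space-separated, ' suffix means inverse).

g' f' g

  after g': (1 5 6 3 4)
  after f': (1 2 5 4 6)
  after g: (1 2)(3 6 4 5)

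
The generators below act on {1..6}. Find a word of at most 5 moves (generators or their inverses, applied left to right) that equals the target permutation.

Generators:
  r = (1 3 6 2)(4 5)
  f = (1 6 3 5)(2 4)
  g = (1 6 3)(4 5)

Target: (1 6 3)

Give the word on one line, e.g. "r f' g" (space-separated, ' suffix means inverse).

  after f': (1 5 3 6)(2 4)
  after g: (1 4 2 5)
  after f': (1 2 3 6)
  after g: (1 2)(4 5)
  after r': (1 6 3)

f' g f' g r'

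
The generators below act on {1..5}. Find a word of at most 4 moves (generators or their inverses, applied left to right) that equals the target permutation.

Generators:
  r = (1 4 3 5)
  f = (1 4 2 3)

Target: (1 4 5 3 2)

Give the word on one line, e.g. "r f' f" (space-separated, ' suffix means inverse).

f f r f'

  after f: (1 4 2 3)
  after f: (1 2)(3 4)
  after r: (1 2 4 5)
  after f': (1 4 5 3 2)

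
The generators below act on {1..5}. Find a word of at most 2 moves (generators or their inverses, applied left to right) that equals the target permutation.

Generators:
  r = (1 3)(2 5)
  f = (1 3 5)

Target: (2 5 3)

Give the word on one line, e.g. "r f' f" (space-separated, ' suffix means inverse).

f r

  after f: (1 3 5)
  after r: (2 5 3)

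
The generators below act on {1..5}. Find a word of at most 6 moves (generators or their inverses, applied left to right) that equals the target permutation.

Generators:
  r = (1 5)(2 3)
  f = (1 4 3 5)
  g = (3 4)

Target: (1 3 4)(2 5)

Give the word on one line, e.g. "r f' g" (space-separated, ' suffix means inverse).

  after f': (1 5 3 4)
  after r': (2 3 4 5)
  after f: (1 4)(2 5)
  after g': (1 3 4)(2 5)

f' r' f g'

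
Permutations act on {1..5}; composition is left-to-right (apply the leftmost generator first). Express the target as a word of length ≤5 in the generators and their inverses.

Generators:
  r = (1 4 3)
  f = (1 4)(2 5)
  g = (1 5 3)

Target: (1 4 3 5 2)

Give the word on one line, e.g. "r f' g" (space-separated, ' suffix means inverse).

r' f' g r

  after r': (1 3 4)
  after f': (1 3)(2 5)
  after g: (2 3 5)
  after r: (1 4 3 5 2)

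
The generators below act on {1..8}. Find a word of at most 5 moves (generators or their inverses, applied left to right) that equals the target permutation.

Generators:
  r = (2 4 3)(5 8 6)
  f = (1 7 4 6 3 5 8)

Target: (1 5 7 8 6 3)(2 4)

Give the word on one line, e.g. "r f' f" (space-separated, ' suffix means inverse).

r r f' f'

  after r: (2 4 3)(5 8 6)
  after r: (2 3 4)(5 6 8)
  after f': (1 8 3 7)(2 6 5 4)
  after f': (1 5 7 8 6 3)(2 4)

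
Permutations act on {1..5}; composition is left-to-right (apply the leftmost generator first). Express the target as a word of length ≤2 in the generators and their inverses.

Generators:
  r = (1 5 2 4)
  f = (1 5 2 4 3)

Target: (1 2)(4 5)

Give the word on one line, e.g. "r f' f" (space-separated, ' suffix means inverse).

r' r'

  after r': (1 4 2 5)
  after r': (1 2)(4 5)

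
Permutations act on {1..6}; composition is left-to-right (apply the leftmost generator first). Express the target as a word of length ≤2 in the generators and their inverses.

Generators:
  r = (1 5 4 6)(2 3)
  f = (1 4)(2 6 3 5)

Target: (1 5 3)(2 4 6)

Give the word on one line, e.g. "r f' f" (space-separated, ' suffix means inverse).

  after f: (1 4)(2 6 3 5)
  after r': (1 5 3)(2 4 6)

f r'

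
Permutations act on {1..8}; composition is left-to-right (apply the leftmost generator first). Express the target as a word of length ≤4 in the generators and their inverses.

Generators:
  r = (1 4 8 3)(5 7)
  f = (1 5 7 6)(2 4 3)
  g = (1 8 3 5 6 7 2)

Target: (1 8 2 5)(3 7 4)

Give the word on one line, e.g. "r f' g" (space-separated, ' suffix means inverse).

  after g: (1 8 3 5 6 7 2)
  after f: (1 8 2 5)(3 7 4)

g f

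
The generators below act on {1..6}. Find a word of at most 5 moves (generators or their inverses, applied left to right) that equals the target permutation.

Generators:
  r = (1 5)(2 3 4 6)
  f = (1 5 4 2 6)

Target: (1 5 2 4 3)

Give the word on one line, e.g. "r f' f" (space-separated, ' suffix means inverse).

  after r: (1 5)(2 3 4 6)
  after f': (2 3 5 6 4)
  after r: (1 5 2 4 3)

r f' r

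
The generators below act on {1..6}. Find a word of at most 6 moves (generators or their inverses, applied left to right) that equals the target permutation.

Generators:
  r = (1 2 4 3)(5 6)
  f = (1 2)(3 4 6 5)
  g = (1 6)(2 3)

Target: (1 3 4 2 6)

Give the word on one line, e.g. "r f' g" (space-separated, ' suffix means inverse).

  after f': (1 2)(3 5 6 4)
  after g': (1 3 5)(2 6 4)
  after r': (1 4)(2 5 3 6)
  after f': (1 3 4 2 6)

f' g' r' f'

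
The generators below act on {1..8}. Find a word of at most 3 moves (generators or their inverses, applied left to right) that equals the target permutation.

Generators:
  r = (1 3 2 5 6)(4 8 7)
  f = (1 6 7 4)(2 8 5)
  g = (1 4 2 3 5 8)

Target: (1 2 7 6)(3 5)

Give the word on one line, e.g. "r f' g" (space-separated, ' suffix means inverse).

  after g': (1 8 5 3 2 4)
  after f': (1 2 7 6)(3 5)

g' f'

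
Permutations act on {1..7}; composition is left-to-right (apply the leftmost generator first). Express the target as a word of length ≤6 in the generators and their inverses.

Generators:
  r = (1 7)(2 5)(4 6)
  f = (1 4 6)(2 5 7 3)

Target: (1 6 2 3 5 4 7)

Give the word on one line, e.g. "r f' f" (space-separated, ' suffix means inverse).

  after f: (1 4 6)(2 5 7 3)
  after r': (1 6 7 3 5)
  after f': (1 4)(2 3)(5 6)
  after r': (1 6 2 3 5 4 7)

f r' f' r'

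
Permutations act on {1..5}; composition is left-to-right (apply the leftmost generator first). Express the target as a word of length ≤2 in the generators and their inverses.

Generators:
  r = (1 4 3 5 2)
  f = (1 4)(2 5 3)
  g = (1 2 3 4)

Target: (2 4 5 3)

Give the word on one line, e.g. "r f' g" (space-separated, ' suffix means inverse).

r f'

  after r: (1 4 3 5 2)
  after f': (2 4 5 3)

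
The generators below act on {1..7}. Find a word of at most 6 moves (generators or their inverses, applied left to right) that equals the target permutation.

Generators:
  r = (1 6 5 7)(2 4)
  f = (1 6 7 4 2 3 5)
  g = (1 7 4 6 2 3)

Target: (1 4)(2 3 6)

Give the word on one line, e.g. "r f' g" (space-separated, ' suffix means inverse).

  after g: (1 7 4 6 2 3)
  after f': (1 6 4)(3 5)
  after r: (1 5 3 7)(2 4 6)
  after r: (1 7 6 4 5 3)
  after f: (1 4)(2 3 6)

g f' r r f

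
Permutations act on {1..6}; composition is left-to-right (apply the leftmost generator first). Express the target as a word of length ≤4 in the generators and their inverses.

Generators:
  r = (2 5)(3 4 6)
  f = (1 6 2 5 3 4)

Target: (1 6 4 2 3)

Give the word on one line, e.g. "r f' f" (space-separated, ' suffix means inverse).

  after r: (2 5)(3 4 6)
  after f: (1 6 4 2 3)

r f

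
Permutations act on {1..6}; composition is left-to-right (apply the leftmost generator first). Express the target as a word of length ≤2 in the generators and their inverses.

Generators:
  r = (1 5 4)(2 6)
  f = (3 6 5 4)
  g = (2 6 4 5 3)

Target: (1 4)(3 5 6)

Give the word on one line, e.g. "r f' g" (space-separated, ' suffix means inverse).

r g'

  after r: (1 5 4)(2 6)
  after g': (1 4)(3 5 6)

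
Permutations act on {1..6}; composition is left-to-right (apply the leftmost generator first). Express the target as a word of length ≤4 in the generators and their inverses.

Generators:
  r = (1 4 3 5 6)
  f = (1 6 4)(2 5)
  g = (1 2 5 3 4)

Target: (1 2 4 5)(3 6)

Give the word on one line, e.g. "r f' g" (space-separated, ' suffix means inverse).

  after g: (1 2 5 3 4)
  after r: (1 2 6)
  after r: (1 2)(3 5 6 4)
  after r: (1 2 4 5)(3 6)

g r r r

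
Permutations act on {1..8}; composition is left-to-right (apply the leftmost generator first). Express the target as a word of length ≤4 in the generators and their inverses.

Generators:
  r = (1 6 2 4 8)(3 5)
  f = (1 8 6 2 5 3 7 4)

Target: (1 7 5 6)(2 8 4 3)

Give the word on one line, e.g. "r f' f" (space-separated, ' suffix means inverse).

f' f'

  after f': (1 4 7 3 5 2 6 8)
  after f': (1 7 5 6)(2 8 4 3)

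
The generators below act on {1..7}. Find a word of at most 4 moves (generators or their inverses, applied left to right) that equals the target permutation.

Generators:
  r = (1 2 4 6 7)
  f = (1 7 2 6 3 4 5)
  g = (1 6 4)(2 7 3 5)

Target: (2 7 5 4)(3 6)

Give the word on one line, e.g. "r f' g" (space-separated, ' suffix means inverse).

r g' f' g

  after r: (1 2 4 6 7)
  after g': (1 5 3 7 4)(2 6)
  after f': (1 4 5 6 7 3)
  after g: (2 7 5 4)(3 6)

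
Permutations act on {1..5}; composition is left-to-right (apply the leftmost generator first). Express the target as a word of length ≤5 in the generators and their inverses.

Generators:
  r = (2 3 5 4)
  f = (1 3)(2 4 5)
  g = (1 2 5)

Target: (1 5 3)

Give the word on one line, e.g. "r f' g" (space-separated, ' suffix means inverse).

  after f: (1 3)(2 4 5)
  after r': (1 2 5 4 3)
  after r': (1 4 2 3)
  after r': (1 5 3)

f r' r' r'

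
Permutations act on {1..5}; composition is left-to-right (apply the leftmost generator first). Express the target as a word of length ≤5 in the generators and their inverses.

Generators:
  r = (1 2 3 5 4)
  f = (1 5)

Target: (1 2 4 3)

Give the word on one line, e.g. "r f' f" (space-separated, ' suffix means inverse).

f r r r

  after f: (1 5)
  after r: (1 4)(2 3 5)
  after r: (2 5 3 4)
  after r: (1 2 4 3)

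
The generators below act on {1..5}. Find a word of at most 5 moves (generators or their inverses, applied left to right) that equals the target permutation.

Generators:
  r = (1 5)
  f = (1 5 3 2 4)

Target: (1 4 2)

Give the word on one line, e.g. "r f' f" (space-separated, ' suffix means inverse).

  after f': (1 4 2 3 5)
  after f': (1 2 5 4 3)
  after r: (1 2)(3 5 4)
  after f: (1 4 2 5)
  after r': (1 4 2)

f' f' r f r'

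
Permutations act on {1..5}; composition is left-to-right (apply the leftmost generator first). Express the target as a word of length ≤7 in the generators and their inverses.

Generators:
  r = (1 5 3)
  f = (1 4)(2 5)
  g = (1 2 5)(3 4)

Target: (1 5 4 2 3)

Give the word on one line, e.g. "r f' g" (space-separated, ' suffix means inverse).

  after f': (1 4)(2 5)
  after r: (1 4 5 2 3)
  after g: (1 3 2 4)
  after r: (2 4 5 3)
  after g': (1 5 4 2 3)

f' r g r g'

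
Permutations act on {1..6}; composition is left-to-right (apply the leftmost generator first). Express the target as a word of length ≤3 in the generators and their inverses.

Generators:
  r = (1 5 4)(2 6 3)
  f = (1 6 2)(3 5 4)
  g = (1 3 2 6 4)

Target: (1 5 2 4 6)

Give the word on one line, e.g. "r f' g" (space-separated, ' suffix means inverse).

f g f'

  after f: (1 6 2)(3 5 4)
  after g: (1 4 2 3 5)
  after f': (1 5 2 4 6)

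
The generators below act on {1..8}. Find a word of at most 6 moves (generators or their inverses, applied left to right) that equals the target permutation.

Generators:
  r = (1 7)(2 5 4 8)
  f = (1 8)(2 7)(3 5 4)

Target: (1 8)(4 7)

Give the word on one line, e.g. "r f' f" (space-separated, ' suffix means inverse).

r f f f r'

  after r: (1 7)(2 5 4 8)
  after f: (1 2 4)(3 5)(7 8)
  after f: (1 7)(2 3 4 8)
  after f: (1 2 5 4)(7 8)
  after r': (1 8)(4 7)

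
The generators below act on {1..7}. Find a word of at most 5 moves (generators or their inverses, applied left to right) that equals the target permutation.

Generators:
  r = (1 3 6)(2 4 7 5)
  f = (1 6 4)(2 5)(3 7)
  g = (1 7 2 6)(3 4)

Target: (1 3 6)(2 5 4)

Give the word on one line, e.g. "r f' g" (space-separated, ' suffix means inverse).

f r f' r f'

  after f: (1 6 4)(2 5)(3 7)
  after r: (3 5 4)(6 7)
  after f': (1 4 7)(2 5 6 3)
  after r: (1 7 3 4 5)
  after f': (1 3 6)(2 5 4)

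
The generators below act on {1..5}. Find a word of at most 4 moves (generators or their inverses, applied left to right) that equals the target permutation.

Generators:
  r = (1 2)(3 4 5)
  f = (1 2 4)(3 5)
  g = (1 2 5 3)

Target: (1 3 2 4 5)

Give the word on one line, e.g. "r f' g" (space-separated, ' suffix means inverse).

  after g': (1 3 5 2)
  after r: (1 4 5)
  after r: (1 5 2)(3 4)
  after f': (1 3 2 4 5)

g' r r f'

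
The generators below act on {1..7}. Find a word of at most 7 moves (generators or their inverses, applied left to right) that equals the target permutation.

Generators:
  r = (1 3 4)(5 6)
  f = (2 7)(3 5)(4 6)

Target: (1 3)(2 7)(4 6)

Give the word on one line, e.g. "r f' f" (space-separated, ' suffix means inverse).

f r' f r f

  after f: (2 7)(3 5)(4 6)
  after r': (1 4 5)(2 7)(3 6)
  after f: (1 6 5)(3 4)
  after r: (1 5 3)
  after f: (1 3)(2 7)(4 6)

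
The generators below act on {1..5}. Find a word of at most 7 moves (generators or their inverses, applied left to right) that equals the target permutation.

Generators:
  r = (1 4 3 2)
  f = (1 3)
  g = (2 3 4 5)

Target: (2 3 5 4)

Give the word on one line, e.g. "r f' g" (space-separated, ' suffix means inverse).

g' f g' r' f'

  after g': (2 5 4 3)
  after f: (1 3 2 5 4)
  after g': (1 2 4)(3 5)
  after r': (1 3 5 4 2)
  after f': (2 3 5 4)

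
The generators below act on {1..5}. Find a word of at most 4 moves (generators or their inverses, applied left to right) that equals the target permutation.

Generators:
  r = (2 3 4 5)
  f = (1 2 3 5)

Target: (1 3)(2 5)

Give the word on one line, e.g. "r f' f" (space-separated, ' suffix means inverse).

f f

  after f: (1 2 3 5)
  after f: (1 3)(2 5)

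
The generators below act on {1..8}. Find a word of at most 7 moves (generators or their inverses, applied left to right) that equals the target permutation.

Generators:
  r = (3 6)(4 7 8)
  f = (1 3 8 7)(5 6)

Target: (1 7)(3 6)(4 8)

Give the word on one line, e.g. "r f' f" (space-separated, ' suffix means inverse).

r' f' r' r' f

  after r': (3 6)(4 8 7)
  after f': (1 7 4 3 5 6)
  after r': (1 4 6)(3 5)(7 8)
  after r': (1 8 4 3 5 6)
  after f: (1 7)(3 6)(4 8)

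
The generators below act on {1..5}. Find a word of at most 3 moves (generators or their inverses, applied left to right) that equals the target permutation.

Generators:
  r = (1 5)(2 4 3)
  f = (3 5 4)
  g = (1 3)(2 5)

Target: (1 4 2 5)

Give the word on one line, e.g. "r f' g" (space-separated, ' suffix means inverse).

r' f' f'

  after r': (1 5)(2 3 4)
  after f': (1 3 5)(2 4)
  after f': (1 4 2 5)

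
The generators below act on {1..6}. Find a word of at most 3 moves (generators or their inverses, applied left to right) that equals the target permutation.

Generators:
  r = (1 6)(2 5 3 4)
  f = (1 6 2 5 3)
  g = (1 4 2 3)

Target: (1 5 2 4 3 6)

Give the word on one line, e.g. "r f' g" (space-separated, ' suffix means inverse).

g' f'

  after g': (1 3 2 4)
  after f': (1 5 2 4 3 6)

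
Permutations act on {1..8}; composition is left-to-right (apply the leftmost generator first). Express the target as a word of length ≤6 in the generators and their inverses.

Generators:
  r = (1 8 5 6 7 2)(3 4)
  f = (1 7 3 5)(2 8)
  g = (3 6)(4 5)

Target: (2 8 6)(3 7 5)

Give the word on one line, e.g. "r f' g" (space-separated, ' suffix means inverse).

  after f: (1 7 3 5)(2 8)
  after r': (1 6 5 2)(3 8 7 4)
  after r': (1 5 7 3)(6 8)
  after f: (2 8 6)(3 7 5)

f r' r' f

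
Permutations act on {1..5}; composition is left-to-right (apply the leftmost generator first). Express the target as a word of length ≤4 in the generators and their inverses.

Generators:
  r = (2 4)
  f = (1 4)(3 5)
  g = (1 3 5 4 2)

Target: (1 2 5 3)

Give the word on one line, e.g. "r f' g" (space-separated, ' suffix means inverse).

  after r: (2 4)
  after f': (1 4 2)(3 5)
  after f': (2 4)
  after g': (1 2 5 3)

r f' f' g'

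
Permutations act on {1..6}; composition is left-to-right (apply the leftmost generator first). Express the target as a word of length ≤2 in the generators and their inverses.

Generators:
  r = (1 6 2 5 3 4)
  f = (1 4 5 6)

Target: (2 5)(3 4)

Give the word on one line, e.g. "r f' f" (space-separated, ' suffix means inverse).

  after f: (1 4 5 6)
  after r: (2 5)(3 4)

f r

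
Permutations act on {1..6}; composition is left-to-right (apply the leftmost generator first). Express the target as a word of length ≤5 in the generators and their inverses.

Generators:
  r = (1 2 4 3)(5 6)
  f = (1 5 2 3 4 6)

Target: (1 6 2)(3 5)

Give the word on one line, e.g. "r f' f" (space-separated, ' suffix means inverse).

  after r: (1 2 4 3)(5 6)
  after f': (1 5 4 2 3 6)
  after r': (1 6 3 5 2 4)
  after r': (1 5)(3 6 4)
  after r': (1 6 2)(3 5)

r f' r' r' r'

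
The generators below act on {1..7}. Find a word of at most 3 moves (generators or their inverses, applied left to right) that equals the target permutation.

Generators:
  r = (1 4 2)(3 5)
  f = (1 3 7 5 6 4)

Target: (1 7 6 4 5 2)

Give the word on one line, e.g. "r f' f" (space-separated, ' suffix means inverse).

  after f: (1 3 7 5 6 4)
  after f: (1 7 6)(3 5 4)
  after r: (1 7 6 4 5 2)

f f r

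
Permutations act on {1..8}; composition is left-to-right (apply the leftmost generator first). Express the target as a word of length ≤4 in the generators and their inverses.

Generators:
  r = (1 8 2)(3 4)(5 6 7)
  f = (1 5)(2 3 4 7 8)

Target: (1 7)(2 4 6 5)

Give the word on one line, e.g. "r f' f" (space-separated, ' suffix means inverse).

  after f: (1 5)(2 3 4 7 8)
  after r': (1 7)(2 4 6 5)

f r'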